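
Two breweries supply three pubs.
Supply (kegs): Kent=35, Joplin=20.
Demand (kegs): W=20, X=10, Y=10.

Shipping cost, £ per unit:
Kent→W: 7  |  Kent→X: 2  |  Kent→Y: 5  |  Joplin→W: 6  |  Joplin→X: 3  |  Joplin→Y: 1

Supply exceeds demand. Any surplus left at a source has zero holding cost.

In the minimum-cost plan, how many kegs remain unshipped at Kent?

15

An optimal plan:
  Kent->W: 10 × £7 = £70
  Kent->X: 10 × £2 = £20
  Joplin->W: 10 × £6 = £60
  Joplin->Y: 10 × £1 = £10
Total cost = £160.
Kent ships 20 of its 35, leaving 15.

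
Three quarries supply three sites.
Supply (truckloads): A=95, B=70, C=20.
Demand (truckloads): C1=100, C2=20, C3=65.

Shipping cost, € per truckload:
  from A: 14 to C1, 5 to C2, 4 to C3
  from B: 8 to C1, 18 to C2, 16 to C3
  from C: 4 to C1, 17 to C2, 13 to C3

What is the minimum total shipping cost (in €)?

Optimal allocation:
  A–C1: 10 × €14 = €140
  A–C2: 20 × €5 = €100
  A–C3: 65 × €4 = €260
  B–C1: 70 × €8 = €560
  C–C1: 20 × €4 = €80
Total = 140 + 100 + 260 + 560 + 80 = €1140.

1140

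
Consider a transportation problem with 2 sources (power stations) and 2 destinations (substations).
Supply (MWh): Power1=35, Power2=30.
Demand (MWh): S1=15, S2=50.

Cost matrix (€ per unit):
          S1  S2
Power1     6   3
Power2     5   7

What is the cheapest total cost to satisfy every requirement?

285

A cheapest plan:
  Power1→S2: 35 × €3 = €105
  Power2→S1: 15 × €5 = €75
  Power2→S2: 15 × €7 = €105
Total = 105 + 75 + 105 = €285.
(Supply check: Power1 ships 35; Power2 ships 30.)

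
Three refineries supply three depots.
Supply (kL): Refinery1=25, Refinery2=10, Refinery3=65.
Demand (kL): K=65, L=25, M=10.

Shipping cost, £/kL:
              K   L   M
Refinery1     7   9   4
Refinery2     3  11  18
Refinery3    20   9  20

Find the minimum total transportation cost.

1200

One minimum-cost allocation:
  Refinery1→K: 15 kL
  Refinery1→M: 10 kL
  Refinery2→K: 10 kL
  Refinery3→K: 40 kL
  Refinery3→L: 25 kL
Total cost = £1200.
(Supply check: Refinery1 ships 25; Refinery2 ships 10; Refinery3 ships 65.)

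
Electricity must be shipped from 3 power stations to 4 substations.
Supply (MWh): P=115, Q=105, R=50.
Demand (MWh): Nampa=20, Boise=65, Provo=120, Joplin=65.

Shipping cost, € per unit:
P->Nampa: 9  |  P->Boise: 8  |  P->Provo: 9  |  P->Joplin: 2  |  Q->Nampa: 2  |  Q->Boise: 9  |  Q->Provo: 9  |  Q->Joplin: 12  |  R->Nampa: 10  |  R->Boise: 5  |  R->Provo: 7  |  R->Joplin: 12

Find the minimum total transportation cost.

An optimal shipping plan:
  P→Boise: 15 MWh
  P→Provo: 35 MWh
  P→Joplin: 65 MWh
  Q→Nampa: 20 MWh
  Q→Provo: 85 MWh
  R→Boise: 50 MWh
Total cost = €1620.

1620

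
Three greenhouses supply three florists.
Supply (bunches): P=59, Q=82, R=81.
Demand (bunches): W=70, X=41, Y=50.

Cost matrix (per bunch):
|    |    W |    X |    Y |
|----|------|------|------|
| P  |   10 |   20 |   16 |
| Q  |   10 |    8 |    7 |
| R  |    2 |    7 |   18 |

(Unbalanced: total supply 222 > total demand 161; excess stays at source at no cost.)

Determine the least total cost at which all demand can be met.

807

A cheapest plan:
  Q->X: 30 × 8 = 240
  Q->Y: 50 × 7 = 350
  R->W: 70 × 2 = 140
  R->X: 11 × 7 = 77
Total = 240 + 350 + 140 + 77 = 807.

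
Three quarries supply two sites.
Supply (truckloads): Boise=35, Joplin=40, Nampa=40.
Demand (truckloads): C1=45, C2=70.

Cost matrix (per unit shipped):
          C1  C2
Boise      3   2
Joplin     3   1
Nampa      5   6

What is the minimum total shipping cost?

One minimum-cost allocation:
  Boise→C1: 5 × 3 = 15
  Boise→C2: 30 × 2 = 60
  Joplin→C2: 40 × 1 = 40
  Nampa→C1: 40 × 5 = 200
Total = 15 + 60 + 40 + 200 = 315.

315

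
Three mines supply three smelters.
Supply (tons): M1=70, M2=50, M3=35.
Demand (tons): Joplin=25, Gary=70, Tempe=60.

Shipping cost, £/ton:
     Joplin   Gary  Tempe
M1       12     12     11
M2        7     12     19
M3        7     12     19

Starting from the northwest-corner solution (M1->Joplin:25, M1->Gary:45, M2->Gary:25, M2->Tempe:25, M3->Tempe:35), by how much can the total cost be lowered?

605

Current plan cost = 25·12 + 45·12 + 25·12 + 25·19 + 35·19 = £2280.
Optimal plan:
  M1→Gary: 10 × £12 = £120
  M1→Tempe: 60 × £11 = £660
  M2→Joplin: 25 × £7 = £175
  M2→Gary: 25 × £12 = £300
  M3→Gary: 35 × £12 = £420
Optimal cost = £1675.
Saving = 2280 − 1675 = £605.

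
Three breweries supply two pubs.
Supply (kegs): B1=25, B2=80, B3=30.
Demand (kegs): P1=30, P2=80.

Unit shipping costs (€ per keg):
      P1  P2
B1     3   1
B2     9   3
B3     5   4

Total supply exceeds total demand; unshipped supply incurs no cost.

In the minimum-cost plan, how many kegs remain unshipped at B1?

0

Minimum-cost shipments:
  B1→P2: 25 kegs
  B2→P2: 55 kegs
  B3→P1: 30 kegs
Total cost = €340.
B1 ships 25 of its 25, leaving 0.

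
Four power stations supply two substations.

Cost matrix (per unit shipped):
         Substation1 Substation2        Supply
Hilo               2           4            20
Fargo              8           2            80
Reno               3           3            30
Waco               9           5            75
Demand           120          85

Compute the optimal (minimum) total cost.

An optimal shipping plan:
  Hilo→Substation1: 20 × 2 = 40
  Fargo→Substation2: 80 × 2 = 160
  Reno→Substation1: 30 × 3 = 90
  Waco→Substation1: 70 × 9 = 630
  Waco→Substation2: 5 × 5 = 25
Total = 40 + 160 + 90 + 630 + 25 = 945.
(Supply check: Hilo ships 20; Fargo ships 80; Reno ships 30; Waco ships 75.)

945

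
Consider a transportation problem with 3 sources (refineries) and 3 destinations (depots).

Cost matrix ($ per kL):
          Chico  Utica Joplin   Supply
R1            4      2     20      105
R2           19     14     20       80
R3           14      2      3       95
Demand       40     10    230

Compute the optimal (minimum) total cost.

3165

Optimal allocation:
  R1->Chico: 40 × $4 = $160
  R1->Utica: 10 × $2 = $20
  R1->Joplin: 55 × $20 = $1100
  R2->Joplin: 80 × $20 = $1600
  R3->Joplin: 95 × $3 = $285
Total = 160 + 20 + 1100 + 1600 + 285 = $3165.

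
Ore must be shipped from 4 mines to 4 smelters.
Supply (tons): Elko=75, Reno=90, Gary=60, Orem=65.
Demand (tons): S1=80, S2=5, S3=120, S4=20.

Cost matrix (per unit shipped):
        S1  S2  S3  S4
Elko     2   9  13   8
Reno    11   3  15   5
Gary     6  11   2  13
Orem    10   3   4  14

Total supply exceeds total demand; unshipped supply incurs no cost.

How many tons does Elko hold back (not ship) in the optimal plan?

An optimal plan:
  Elko->S1: 75 × 2 = 150
  Reno->S2: 5 × 3 = 15
  Reno->S4: 20 × 5 = 100
  Gary->S1: 5 × 6 = 30
  Gary->S3: 55 × 2 = 110
  Orem->S3: 65 × 4 = 260
Total cost = 665.
Elko ships 75 of its 75, leaving 0.

0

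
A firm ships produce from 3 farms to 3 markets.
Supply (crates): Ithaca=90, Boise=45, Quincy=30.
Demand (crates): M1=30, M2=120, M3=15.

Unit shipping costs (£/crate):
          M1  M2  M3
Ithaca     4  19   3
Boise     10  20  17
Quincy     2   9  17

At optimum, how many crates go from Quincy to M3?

The minimum-cost plan:
  Ithaca–M1: 30 × £4 = £120
  Ithaca–M2: 45 × £19 = £855
  Ithaca–M3: 15 × £3 = £45
  Boise–M2: 45 × £20 = £900
  Quincy–M2: 30 × £9 = £270
Total cost = £2190.
The route Quincy→M3 is not used.

0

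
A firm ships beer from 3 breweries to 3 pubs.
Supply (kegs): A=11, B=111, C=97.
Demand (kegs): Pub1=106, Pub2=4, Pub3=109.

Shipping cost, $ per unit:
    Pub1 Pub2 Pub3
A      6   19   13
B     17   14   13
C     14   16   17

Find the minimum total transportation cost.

2873

Optimal allocation:
  A to Pub1: 11 kegs
  B to Pub2: 2 kegs
  B to Pub3: 109 kegs
  C to Pub1: 95 kegs
  C to Pub2: 2 kegs
Total cost = $2873.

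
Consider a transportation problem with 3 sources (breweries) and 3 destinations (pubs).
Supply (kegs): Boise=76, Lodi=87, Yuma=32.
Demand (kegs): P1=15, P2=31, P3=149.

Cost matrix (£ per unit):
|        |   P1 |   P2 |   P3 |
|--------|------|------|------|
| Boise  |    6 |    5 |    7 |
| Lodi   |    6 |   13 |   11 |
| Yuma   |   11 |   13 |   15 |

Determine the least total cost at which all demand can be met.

1832

A cheapest plan:
  Boise->P3: 76 × £7 = £532
  Lodi->P1: 15 × £6 = £90
  Lodi->P3: 72 × £11 = £792
  Yuma->P2: 31 × £13 = £403
  Yuma->P3: 1 × £15 = £15
Total = 532 + 90 + 792 + 403 + 15 = £1832.
(Supply check: Boise ships 76; Lodi ships 87; Yuma ships 32.)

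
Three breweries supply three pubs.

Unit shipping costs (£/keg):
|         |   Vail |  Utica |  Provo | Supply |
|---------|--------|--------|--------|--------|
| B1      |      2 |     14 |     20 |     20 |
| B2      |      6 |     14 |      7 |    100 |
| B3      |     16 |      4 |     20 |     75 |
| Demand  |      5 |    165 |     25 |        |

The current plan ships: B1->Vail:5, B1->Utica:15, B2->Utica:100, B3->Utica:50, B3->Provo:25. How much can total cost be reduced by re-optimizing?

575

Current plan cost = 5·2 + 15·14 + 100·14 + 50·4 + 25·20 = £2320.
Optimal plan:
  B1->Vail: 5 × £2 = £10
  B1->Utica: 15 × £14 = £210
  B2->Utica: 75 × £14 = £1050
  B2->Provo: 25 × £7 = £175
  B3->Utica: 75 × £4 = £300
Optimal cost = £1745.
Saving = 2320 − 1745 = £575.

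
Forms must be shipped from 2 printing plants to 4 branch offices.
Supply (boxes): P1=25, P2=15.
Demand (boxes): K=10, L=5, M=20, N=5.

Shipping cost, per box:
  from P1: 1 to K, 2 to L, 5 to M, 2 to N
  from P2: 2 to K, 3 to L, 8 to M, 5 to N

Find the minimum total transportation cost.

A cheapest plan:
  P1->M: 20 boxes
  P1->N: 5 boxes
  P2->K: 10 boxes
  P2->L: 5 boxes
Total cost = 145.

145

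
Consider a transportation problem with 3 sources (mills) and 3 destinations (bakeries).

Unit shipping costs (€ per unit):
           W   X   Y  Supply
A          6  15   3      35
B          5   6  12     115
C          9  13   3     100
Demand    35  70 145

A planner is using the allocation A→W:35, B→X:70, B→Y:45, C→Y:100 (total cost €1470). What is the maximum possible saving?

350

Current plan cost = 35·6 + 70·6 + 45·12 + 100·3 = €1470.
Optimal plan:
  A→Y: 35 × €3 = €105
  B→W: 35 × €5 = €175
  B→X: 70 × €6 = €420
  B→Y: 10 × €12 = €120
  C→Y: 100 × €3 = €300
Optimal cost = €1120.
Saving = 1470 − 1120 = €350.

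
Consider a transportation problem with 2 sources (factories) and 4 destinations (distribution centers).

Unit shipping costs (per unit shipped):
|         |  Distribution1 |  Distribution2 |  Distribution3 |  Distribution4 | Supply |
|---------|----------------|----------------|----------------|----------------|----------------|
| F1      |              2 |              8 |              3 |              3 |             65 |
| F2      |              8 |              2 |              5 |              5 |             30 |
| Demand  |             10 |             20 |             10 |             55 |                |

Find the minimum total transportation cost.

An optimal shipping plan:
  F1–Distribution1: 10 × 2 = 20
  F1–Distribution3: 10 × 3 = 30
  F1–Distribution4: 45 × 3 = 135
  F2–Distribution2: 20 × 2 = 40
  F2–Distribution4: 10 × 5 = 50
Total = 20 + 30 + 135 + 40 + 50 = 275.
(Supply check: F1 ships 65; F2 ships 30.)

275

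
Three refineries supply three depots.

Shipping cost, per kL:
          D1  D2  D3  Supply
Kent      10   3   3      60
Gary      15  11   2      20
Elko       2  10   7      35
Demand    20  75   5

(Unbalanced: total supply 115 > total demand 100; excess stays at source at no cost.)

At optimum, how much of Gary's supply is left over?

15

An optimal plan:
  Kent->D2: 60 × 3 = 180
  Gary->D3: 5 × 2 = 10
  Elko->D1: 20 × 2 = 40
  Elko->D2: 15 × 10 = 150
Total cost = 380.
Gary ships 5 of its 20, leaving 15.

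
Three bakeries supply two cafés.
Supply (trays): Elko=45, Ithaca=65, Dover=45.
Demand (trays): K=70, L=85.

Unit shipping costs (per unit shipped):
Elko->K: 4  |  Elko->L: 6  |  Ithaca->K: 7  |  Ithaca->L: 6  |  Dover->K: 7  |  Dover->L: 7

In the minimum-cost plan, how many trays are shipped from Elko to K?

Optimal shipments:
  Elko→K: 45 × 4 = 180
  Ithaca→L: 65 × 6 = 390
  Dover→K: 25 × 7 = 175
  Dover→L: 20 × 7 = 140
Total cost = 885.
So Elko→K carries 45 trays.

45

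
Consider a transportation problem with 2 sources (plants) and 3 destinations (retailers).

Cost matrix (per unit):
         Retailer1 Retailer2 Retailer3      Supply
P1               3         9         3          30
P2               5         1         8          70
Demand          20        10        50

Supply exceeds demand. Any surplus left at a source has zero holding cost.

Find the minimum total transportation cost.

360

Optimal allocation:
  P1→Retailer3: 30 units
  P2→Retailer1: 20 units
  P2→Retailer2: 10 units
  P2→Retailer3: 20 units
Total cost = 360.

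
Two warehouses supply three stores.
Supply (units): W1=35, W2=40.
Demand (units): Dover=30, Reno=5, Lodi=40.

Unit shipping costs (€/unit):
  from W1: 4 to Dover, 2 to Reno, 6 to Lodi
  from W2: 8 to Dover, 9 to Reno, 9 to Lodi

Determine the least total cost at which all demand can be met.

Optimal allocation:
  W1–Dover: 30 units
  W1–Reno: 5 units
  W2–Lodi: 40 units
Total cost = €490.

490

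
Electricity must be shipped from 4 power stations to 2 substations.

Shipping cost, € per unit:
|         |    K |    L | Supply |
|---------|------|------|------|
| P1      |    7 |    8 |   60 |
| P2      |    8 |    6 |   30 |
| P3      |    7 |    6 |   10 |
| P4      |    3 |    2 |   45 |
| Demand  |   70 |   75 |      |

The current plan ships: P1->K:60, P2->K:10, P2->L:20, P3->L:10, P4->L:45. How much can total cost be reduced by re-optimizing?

Current plan cost = 60·7 + 10·8 + 20·6 + 10·6 + 45·2 = €770.
Optimal plan:
  P1–K: 60 × €7 = €420
  P2–L: 30 × €6 = €180
  P3–K: 10 × €7 = €70
  P4–L: 45 × €2 = €90
Optimal cost = €760.
Saving = 770 − 760 = €10.

10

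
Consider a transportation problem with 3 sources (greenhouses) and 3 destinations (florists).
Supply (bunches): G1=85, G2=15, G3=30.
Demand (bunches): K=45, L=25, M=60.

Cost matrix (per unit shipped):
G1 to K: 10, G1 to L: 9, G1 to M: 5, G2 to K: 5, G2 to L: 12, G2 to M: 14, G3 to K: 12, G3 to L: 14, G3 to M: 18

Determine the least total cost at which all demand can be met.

960

Optimal allocation:
  G1→L: 25 bunches
  G1→M: 60 bunches
  G2→K: 15 bunches
  G3→K: 30 bunches
Total cost = 960.
(Supply check: G1 ships 85; G2 ships 15; G3 ships 30.)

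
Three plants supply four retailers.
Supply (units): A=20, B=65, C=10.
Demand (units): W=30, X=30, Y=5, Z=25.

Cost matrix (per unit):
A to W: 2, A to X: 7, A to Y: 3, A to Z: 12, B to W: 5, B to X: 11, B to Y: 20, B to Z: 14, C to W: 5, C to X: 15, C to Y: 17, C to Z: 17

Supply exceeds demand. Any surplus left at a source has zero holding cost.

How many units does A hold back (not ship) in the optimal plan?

0

Minimum-cost shipments:
  A->X: 15 units
  A->Y: 5 units
  B->W: 25 units
  B->X: 15 units
  B->Z: 25 units
  C->W: 5 units
Total cost = 785.
A ships 20 of its 20, leaving 0.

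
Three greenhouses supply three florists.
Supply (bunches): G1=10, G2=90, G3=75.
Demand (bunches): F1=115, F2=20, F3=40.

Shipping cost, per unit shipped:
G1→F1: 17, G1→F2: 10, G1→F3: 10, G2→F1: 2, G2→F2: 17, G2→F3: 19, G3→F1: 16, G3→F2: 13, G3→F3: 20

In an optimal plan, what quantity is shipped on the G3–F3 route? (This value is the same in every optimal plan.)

Optimal shipments:
  G1→F3: 10 bunches
  G2→F1: 90 bunches
  G3→F1: 25 bunches
  G3→F2: 20 bunches
  G3→F3: 30 bunches
Total cost = 1540.
So G3→F3 carries 30 bunches.

30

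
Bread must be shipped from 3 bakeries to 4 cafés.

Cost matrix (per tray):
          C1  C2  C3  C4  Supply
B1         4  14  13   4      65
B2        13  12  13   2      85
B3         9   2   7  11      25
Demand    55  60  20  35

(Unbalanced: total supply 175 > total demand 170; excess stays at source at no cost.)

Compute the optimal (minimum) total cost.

One minimum-cost allocation:
  B1->C1: 55 trays
  B1->C3: 10 trays
  B2->C2: 35 trays
  B2->C3: 10 trays
  B2->C4: 35 trays
  B3->C2: 25 trays
Total cost = 1020.

1020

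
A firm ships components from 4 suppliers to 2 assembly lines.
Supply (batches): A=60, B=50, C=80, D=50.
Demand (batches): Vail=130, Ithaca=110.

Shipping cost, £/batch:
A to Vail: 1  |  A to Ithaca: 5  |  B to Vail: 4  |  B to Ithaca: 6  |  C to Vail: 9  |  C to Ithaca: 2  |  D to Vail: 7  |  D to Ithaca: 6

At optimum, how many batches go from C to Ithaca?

80

The minimum-cost plan:
  A→Vail: 60 batches
  B→Vail: 50 batches
  C→Ithaca: 80 batches
  D→Vail: 20 batches
  D→Ithaca: 30 batches
Total cost = £740.
So C→Ithaca carries 80 batches.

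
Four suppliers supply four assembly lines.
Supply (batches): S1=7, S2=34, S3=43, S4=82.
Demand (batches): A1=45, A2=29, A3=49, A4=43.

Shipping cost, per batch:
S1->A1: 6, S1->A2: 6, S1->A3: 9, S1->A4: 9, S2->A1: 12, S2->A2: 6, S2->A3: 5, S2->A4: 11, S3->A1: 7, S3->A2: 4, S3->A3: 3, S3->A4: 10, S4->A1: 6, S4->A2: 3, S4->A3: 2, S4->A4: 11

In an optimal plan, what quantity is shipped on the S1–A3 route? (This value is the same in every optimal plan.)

0

The minimum-cost plan:
  S1 to A4: 7 × 9 = 63
  S2 to A4: 34 × 11 = 374
  S3 to A1: 41 × 7 = 287
  S3 to A4: 2 × 10 = 20
  S4 to A1: 4 × 6 = 24
  S4 to A2: 29 × 3 = 87
  S4 to A3: 49 × 2 = 98
Total cost = 953.
The route S1→A3 is not used.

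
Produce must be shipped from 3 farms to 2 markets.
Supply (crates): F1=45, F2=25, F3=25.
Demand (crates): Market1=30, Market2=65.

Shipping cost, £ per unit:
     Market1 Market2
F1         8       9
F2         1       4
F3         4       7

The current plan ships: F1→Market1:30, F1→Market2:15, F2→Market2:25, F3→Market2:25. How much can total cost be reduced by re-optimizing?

60

Current plan cost = 30·8 + 15·9 + 25·4 + 25·7 = £650.
Optimal plan:
  F1 to Market2: 45 × £9 = £405
  F2 to Market1: 25 × £1 = £25
  F3 to Market1: 5 × £4 = £20
  F3 to Market2: 20 × £7 = £140
Optimal cost = £590.
Saving = 650 − 590 = £60.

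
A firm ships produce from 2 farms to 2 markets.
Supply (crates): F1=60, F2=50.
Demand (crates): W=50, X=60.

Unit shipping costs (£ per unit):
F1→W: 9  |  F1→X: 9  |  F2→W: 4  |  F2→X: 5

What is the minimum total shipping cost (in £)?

One minimum-cost allocation:
  F1–X: 60 × £9 = £540
  F2–W: 50 × £4 = £200
Total = 540 + 200 = £740.

740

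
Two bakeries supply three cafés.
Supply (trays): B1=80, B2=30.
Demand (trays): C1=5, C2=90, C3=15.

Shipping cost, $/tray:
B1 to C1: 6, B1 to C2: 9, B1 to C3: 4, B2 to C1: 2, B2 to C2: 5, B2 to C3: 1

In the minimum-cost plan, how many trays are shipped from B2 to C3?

0

Optimal shipments:
  B1–C1: 5 × $6 = $30
  B1–C2: 60 × $9 = $540
  B1–C3: 15 × $4 = $60
  B2–C2: 30 × $5 = $150
Total cost = $780.
The route B2→C3 is not used.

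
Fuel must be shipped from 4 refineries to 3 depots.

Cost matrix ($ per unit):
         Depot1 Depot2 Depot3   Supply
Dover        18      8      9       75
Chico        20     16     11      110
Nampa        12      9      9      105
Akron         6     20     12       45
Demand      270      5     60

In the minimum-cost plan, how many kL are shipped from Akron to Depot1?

45

Optimal shipments:
  Dover–Depot1: 10 × $18 = $180
  Dover–Depot2: 5 × $8 = $40
  Dover–Depot3: 60 × $9 = $540
  Chico–Depot1: 110 × $20 = $2200
  Nampa–Depot1: 105 × $12 = $1260
  Akron–Depot1: 45 × $6 = $270
Total cost = $4490.
So Akron→Depot1 carries 45 kL.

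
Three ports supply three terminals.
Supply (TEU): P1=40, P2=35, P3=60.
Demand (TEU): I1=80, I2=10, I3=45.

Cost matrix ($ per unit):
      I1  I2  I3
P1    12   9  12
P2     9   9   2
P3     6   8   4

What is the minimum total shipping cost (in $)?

860

One minimum-cost allocation:
  P1→I1: 30 × $12 = $360
  P1→I2: 10 × $9 = $90
  P2→I3: 35 × $2 = $70
  P3→I1: 50 × $6 = $300
  P3→I3: 10 × $4 = $40
Total = 360 + 90 + 70 + 300 + 40 = $860.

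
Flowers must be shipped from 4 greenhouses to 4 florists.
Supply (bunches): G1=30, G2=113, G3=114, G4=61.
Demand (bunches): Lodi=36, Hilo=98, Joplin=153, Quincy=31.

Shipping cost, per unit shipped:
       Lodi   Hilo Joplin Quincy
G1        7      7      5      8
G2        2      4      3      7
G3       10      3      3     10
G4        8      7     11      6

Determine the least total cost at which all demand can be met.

1191

A cheapest plan:
  G1–Joplin: 30 × 5 = 150
  G2–Lodi: 36 × 2 = 72
  G2–Joplin: 77 × 3 = 231
  G3–Hilo: 68 × 3 = 204
  G3–Joplin: 46 × 3 = 138
  G4–Hilo: 30 × 7 = 210
  G4–Quincy: 31 × 6 = 186
Total = 150 + 72 + 231 + 204 + 138 + 210 + 186 = 1191.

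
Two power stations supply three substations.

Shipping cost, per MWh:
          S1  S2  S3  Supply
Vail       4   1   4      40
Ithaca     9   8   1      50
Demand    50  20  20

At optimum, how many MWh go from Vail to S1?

20

The minimum-cost plan:
  Vail→S1: 20 × 4 = 80
  Vail→S2: 20 × 1 = 20
  Ithaca→S1: 30 × 9 = 270
  Ithaca→S3: 20 × 1 = 20
Total cost = 390.
So Vail→S1 carries 20 MWh.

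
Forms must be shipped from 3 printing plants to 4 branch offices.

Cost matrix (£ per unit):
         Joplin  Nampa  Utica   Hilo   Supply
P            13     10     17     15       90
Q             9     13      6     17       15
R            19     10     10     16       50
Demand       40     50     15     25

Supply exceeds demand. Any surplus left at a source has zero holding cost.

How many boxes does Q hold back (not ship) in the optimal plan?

0

An optimal plan:
  P–Joplin: 25 × £13 = £325
  P–Nampa: 40 × £10 = £400
  P–Hilo: 25 × £15 = £375
  Q–Joplin: 15 × £9 = £135
  R–Nampa: 10 × £10 = £100
  R–Utica: 15 × £10 = £150
Total cost = £1485.
Q ships 15 of its 15, leaving 0.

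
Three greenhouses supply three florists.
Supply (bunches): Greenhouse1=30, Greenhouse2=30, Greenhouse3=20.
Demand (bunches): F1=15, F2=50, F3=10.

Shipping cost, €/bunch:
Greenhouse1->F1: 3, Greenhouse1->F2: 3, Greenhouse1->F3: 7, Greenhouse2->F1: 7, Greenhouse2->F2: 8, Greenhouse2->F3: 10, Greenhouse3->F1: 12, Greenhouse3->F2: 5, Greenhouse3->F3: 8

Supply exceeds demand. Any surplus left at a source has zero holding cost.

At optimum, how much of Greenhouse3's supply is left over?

An optimal plan:
  Greenhouse1 to F2: 30 × €3 = €90
  Greenhouse2 to F1: 15 × €7 = €105
  Greenhouse2 to F3: 10 × €10 = €100
  Greenhouse3 to F2: 20 × €5 = €100
Total cost = €395.
Greenhouse3 ships 20 of its 20, leaving 0.

0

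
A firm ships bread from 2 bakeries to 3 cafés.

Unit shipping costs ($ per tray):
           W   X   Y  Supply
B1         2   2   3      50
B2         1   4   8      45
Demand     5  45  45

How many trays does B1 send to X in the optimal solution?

The minimum-cost plan:
  B1->X: 5 trays
  B1->Y: 45 trays
  B2->W: 5 trays
  B2->X: 40 trays
Total cost = $310.
So B1→X carries 5 trays.

5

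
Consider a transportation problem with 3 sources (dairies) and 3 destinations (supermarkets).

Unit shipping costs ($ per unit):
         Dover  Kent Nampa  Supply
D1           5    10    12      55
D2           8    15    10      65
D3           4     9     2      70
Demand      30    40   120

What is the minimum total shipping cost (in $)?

1235

One minimum-cost allocation:
  D1 to Dover: 15 × $5 = $75
  D1 to Kent: 40 × $10 = $400
  D2 to Dover: 15 × $8 = $120
  D2 to Nampa: 50 × $10 = $500
  D3 to Nampa: 70 × $2 = $140
Total = 75 + 400 + 120 + 500 + 140 = $1235.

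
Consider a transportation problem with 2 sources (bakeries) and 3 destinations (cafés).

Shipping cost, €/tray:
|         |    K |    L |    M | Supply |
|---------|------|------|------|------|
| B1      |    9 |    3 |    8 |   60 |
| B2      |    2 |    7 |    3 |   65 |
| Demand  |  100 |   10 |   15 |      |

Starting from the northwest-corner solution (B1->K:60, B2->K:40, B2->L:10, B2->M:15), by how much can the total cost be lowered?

140

Current plan cost = 60·9 + 40·2 + 10·7 + 15·3 = €735.
Optimal plan:
  B1->K: 35 × €9 = €315
  B1->L: 10 × €3 = €30
  B1->M: 15 × €8 = €120
  B2->K: 65 × €2 = €130
Optimal cost = €595.
Saving = 735 − 595 = €140.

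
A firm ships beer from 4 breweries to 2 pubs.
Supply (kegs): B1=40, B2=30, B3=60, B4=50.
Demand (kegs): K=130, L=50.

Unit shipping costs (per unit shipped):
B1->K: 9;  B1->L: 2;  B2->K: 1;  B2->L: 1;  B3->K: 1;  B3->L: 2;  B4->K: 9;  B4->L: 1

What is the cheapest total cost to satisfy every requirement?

500

Optimal allocation:
  B1→K: 40 × 9 = 360
  B2→K: 30 × 1 = 30
  B3→K: 60 × 1 = 60
  B4→L: 50 × 1 = 50
Total = 360 + 30 + 60 + 50 = 500.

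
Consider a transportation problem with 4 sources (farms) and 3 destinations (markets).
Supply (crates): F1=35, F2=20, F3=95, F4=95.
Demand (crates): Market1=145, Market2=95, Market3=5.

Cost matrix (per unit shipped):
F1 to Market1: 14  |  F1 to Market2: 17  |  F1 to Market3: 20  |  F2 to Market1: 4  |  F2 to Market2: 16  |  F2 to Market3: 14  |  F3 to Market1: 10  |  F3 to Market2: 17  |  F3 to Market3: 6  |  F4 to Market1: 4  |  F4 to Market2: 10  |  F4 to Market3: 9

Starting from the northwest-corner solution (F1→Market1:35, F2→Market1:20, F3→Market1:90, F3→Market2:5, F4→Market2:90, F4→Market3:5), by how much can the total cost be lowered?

Current plan cost = 35·14 + 20·4 + 90·10 + 5·17 + 90·10 + 5·9 = 2500.
Optimal plan:
  F1->Market2: 35 × 17 = 595
  F2->Market1: 20 × 4 = 80
  F3->Market1: 90 × 10 = 900
  F3->Market3: 5 × 6 = 30
  F4->Market1: 35 × 4 = 140
  F4->Market2: 60 × 10 = 600
Optimal cost = 2345.
Saving = 2500 − 2345 = 155.

155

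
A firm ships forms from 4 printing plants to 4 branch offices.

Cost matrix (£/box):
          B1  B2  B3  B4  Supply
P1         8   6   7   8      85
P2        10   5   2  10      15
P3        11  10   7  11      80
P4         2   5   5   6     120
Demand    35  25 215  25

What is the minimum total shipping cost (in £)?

Optimal allocation:
  P1→B2: 25 × £6 = £150
  P1→B3: 35 × £7 = £245
  P1→B4: 25 × £8 = £200
  P2→B3: 15 × £2 = £30
  P3→B3: 80 × £7 = £560
  P4→B1: 35 × £2 = £70
  P4→B3: 85 × £5 = £425
Total = 150 + 245 + 200 + 30 + 560 + 70 + 425 = £1680.
(Supply check: P1 ships 85; P2 ships 15; P3 ships 80; P4 ships 120.)

1680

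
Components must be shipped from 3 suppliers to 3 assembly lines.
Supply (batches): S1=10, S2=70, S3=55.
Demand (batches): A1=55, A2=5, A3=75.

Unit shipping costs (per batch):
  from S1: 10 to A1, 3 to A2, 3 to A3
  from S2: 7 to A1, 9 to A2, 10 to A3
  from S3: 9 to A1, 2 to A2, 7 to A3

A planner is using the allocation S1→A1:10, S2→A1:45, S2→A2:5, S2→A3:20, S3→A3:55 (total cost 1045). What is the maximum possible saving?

Current plan cost = 10·10 + 45·7 + 5·9 + 20·10 + 55·7 = 1045.
Optimal plan:
  S1->A3: 10 × 3 = 30
  S2->A1: 55 × 7 = 385
  S2->A3: 15 × 10 = 150
  S3->A2: 5 × 2 = 10
  S3->A3: 50 × 7 = 350
Optimal cost = 925.
Saving = 1045 − 925 = 120.

120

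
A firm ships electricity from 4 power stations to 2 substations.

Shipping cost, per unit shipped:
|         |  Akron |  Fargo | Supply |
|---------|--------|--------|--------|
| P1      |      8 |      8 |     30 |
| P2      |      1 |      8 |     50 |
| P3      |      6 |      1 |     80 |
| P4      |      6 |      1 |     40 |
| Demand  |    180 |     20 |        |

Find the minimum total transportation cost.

910

Optimal allocation:
  P1→Akron: 30 × 8 = 240
  P2→Akron: 50 × 1 = 50
  P3→Akron: 80 × 6 = 480
  P4→Akron: 20 × 6 = 120
  P4→Fargo: 20 × 1 = 20
Total = 240 + 50 + 480 + 120 + 20 = 910.
(Supply check: P1 ships 30; P2 ships 50; P3 ships 80; P4 ships 40.)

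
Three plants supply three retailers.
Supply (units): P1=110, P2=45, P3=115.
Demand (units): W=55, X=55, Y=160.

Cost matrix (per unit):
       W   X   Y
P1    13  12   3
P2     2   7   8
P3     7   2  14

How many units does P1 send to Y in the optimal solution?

110

Optimal shipments:
  P1→Y: 110 × 3 = 330
  P2→Y: 45 × 8 = 360
  P3→W: 55 × 7 = 385
  P3→X: 55 × 2 = 110
  P3→Y: 5 × 14 = 70
Total cost = 1255.
So P1→Y carries 110 units.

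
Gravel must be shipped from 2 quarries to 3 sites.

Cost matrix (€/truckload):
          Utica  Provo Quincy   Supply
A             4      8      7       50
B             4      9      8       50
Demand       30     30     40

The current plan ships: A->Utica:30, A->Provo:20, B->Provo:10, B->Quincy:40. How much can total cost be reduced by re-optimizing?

Current plan cost = 30·4 + 20·8 + 10·9 + 40·8 = €690.
Optimal plan:
  A->Provo: 30 truckloads
  A->Quincy: 20 truckloads
  B->Utica: 30 truckloads
  B->Quincy: 20 truckloads
Optimal cost = €660.
Saving = 690 − 660 = €30.

30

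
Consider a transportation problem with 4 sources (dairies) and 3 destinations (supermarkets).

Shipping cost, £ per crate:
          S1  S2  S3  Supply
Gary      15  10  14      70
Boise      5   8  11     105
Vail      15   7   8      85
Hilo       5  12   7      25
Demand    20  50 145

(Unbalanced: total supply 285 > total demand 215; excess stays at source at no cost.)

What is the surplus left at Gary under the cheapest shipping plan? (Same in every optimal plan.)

70

Minimum-cost shipments:
  Boise–S1: 20 × £5 = £100
  Boise–S2: 50 × £8 = £400
  Boise–S3: 35 × £11 = £385
  Vail–S3: 85 × £8 = £680
  Hilo–S3: 25 × £7 = £175
Total cost = £1740.
Gary ships 0 of its 70, leaving 70.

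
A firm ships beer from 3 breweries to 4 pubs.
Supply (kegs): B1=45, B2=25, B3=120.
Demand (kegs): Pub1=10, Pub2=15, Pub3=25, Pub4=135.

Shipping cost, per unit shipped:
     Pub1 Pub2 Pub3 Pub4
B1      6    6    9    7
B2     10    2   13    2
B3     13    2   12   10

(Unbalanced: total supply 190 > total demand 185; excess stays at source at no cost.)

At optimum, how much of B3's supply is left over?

5

An optimal plan:
  B1→Pub1: 10 × 6 = 60
  B1→Pub3: 25 × 9 = 225
  B1→Pub4: 10 × 7 = 70
  B2→Pub4: 25 × 2 = 50
  B3→Pub2: 15 × 2 = 30
  B3→Pub4: 100 × 10 = 1000
Total cost = 1435.
B3 ships 115 of its 120, leaving 5.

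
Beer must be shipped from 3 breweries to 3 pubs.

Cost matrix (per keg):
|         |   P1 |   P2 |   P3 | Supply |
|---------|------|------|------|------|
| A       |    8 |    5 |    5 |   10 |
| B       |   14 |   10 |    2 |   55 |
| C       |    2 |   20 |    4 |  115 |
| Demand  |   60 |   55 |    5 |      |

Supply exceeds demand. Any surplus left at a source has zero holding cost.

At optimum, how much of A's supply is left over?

An optimal plan:
  A->P2: 10 × 5 = 50
  B->P2: 45 × 10 = 450
  B->P3: 5 × 2 = 10
  C->P1: 60 × 2 = 120
Total cost = 630.
A ships 10 of its 10, leaving 0.

0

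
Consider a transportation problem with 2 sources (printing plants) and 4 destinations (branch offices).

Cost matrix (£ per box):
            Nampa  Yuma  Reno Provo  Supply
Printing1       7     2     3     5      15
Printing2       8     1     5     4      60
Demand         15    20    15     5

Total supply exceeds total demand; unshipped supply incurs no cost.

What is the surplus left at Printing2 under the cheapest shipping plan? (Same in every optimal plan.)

An optimal plan:
  Printing1 to Reno: 15 boxes
  Printing2 to Nampa: 15 boxes
  Printing2 to Yuma: 20 boxes
  Printing2 to Provo: 5 boxes
Total cost = £205.
Printing2 ships 40 of its 60, leaving 20.

20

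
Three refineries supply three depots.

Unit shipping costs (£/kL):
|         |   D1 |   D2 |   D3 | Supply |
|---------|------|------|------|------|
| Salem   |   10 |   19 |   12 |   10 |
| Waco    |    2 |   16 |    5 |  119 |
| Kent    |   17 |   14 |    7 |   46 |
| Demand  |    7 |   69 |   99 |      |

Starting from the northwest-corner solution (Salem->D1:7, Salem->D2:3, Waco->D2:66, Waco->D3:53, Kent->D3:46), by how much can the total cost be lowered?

219

Current plan cost = 7·10 + 3·19 + 66·16 + 53·5 + 46·7 = £1770.
Optimal plan:
  Salem->D2: 10 × £19 = £190
  Waco->D1: 7 × £2 = £14
  Waco->D2: 13 × £16 = £208
  Waco->D3: 99 × £5 = £495
  Kent->D2: 46 × £14 = £644
Optimal cost = £1551.
Saving = 1770 − 1551 = £219.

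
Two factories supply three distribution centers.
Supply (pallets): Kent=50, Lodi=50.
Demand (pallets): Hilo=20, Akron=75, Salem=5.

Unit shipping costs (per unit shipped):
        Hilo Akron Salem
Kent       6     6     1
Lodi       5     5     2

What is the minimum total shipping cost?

525

A cheapest plan:
  Kent->Hilo: 20 × 6 = 120
  Kent->Akron: 25 × 6 = 150
  Kent->Salem: 5 × 1 = 5
  Lodi->Akron: 50 × 5 = 250
Total = 120 + 150 + 5 + 250 = 525.
(Supply check: Kent ships 50; Lodi ships 50.)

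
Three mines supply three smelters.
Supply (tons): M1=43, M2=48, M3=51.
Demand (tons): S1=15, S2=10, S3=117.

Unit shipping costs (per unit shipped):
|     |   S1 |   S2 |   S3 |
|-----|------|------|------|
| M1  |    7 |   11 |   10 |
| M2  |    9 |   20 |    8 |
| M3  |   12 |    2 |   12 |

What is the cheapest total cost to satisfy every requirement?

1281

Optimal allocation:
  M1->S1: 15 × 7 = 105
  M1->S3: 28 × 10 = 280
  M2->S3: 48 × 8 = 384
  M3->S2: 10 × 2 = 20
  M3->S3: 41 × 12 = 492
Total = 105 + 280 + 384 + 20 + 492 = 1281.
(Supply check: M1 ships 43; M2 ships 48; M3 ships 51.)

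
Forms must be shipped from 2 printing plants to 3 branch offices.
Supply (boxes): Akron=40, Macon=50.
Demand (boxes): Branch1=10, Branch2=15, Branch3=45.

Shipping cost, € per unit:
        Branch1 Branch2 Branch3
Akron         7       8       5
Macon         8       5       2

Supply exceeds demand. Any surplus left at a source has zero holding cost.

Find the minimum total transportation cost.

One minimum-cost allocation:
  Akron–Branch1: 10 × €7 = €70
  Akron–Branch3: 10 × €5 = €50
  Macon–Branch2: 15 × €5 = €75
  Macon–Branch3: 35 × €2 = €70
Total = 70 + 50 + 75 + 70 = €265.
(Supply check: Akron ships 20; Macon ships 50.)

265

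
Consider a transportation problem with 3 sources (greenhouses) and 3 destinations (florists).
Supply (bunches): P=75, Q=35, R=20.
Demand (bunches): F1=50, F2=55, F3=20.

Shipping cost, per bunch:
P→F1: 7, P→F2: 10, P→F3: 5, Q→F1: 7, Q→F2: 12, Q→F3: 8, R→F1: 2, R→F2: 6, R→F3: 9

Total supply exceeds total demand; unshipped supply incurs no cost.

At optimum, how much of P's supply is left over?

0

Minimum-cost shipments:
  P to F2: 55 × 10 = 550
  P to F3: 20 × 5 = 100
  Q to F1: 30 × 7 = 210
  R to F1: 20 × 2 = 40
Total cost = 900.
P ships 75 of its 75, leaving 0.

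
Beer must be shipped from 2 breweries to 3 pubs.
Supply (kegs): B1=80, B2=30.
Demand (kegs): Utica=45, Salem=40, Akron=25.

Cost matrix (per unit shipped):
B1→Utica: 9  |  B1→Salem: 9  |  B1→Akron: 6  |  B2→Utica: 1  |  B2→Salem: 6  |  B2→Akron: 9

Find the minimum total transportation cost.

One minimum-cost allocation:
  B1→Utica: 15 kegs
  B1→Salem: 40 kegs
  B1→Akron: 25 kegs
  B2→Utica: 30 kegs
Total cost = 675.
(Supply check: B1 ships 80; B2 ships 30.)

675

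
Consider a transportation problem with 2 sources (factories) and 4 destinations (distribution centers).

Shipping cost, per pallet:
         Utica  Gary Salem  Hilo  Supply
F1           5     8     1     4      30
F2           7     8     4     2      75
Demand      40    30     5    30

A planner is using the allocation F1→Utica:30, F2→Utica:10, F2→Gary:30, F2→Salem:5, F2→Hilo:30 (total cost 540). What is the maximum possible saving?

Current plan cost = 30·5 + 10·7 + 30·8 + 5·4 + 30·2 = 540.
Optimal plan:
  F1->Utica: 25 × 5 = 125
  F1->Salem: 5 × 1 = 5
  F2->Utica: 15 × 7 = 105
  F2->Gary: 30 × 8 = 240
  F2->Hilo: 30 × 2 = 60
Optimal cost = 535.
Saving = 540 − 535 = 5.

5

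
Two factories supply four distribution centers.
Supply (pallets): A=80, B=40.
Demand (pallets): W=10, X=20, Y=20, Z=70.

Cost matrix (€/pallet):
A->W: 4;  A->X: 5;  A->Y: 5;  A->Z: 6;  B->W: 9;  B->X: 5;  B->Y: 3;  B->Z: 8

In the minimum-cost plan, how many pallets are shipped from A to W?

10

The minimum-cost plan:
  A→W: 10 pallets
  A→Z: 70 pallets
  B→X: 20 pallets
  B→Y: 20 pallets
Total cost = €620.
So A→W carries 10 pallets.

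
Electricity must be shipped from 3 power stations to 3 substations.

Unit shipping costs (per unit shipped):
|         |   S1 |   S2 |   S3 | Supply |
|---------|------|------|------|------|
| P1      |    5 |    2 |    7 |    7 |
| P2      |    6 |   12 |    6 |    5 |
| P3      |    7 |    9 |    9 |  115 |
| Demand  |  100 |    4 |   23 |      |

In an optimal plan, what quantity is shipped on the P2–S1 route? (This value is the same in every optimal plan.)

0

The minimum-cost plan:
  P1 to S2: 4 × 2 = 8
  P1 to S3: 3 × 7 = 21
  P2 to S3: 5 × 6 = 30
  P3 to S1: 100 × 7 = 700
  P3 to S3: 15 × 9 = 135
Total cost = 894.
The route P2→S1 is not used.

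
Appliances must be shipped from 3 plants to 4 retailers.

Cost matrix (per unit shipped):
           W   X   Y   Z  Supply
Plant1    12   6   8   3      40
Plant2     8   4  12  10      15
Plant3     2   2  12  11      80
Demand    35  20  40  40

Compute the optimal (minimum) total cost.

710

One minimum-cost allocation:
  Plant1–Z: 40 × 3 = 120
  Plant2–Y: 15 × 12 = 180
  Plant3–W: 35 × 2 = 70
  Plant3–X: 20 × 2 = 40
  Plant3–Y: 25 × 12 = 300
Total = 120 + 180 + 70 + 40 + 300 = 710.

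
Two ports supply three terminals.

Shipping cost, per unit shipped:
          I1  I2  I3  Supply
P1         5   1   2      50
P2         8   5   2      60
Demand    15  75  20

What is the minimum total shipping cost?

335

One minimum-cost allocation:
  P1–I2: 50 × 1 = 50
  P2–I1: 15 × 8 = 120
  P2–I2: 25 × 5 = 125
  P2–I3: 20 × 2 = 40
Total = 50 + 120 + 125 + 40 = 335.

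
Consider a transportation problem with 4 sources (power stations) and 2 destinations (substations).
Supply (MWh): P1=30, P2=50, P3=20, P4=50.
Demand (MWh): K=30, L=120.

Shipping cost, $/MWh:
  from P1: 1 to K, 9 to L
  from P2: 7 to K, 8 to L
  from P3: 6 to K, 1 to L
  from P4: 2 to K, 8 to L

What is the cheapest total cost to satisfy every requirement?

One minimum-cost allocation:
  P1→K: 30 × $1 = $30
  P2→L: 50 × $8 = $400
  P3→L: 20 × $1 = $20
  P4→L: 50 × $8 = $400
Total = 30 + 400 + 20 + 400 = $850.

850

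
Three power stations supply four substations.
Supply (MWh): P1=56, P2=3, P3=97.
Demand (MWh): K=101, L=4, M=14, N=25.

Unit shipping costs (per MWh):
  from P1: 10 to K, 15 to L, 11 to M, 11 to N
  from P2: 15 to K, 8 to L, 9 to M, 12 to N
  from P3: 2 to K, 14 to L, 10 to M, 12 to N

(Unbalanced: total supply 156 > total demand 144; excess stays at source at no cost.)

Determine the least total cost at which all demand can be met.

702

A cheapest plan:
  P1→K: 4 × 10 = 40
  P1→L: 1 × 15 = 15
  P1→M: 14 × 11 = 154
  P1→N: 25 × 11 = 275
  P2→L: 3 × 8 = 24
  P3→K: 97 × 2 = 194
Total = 40 + 15 + 154 + 275 + 24 + 194 = 702.
(Supply check: P1 ships 44; P2 ships 3; P3 ships 97.)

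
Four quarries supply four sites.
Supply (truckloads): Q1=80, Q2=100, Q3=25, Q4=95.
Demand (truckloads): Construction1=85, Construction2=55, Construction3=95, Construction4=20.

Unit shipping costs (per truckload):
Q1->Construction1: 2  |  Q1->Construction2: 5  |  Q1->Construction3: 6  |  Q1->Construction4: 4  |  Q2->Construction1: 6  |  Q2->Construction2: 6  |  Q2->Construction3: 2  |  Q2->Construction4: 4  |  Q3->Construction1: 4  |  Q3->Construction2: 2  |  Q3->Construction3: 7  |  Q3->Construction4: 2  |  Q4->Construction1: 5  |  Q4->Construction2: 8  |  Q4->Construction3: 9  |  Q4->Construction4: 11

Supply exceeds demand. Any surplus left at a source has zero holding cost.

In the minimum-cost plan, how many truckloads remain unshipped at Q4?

An optimal plan:
  Q1–Construction1: 35 × 2 = 70
  Q1–Construction2: 30 × 5 = 150
  Q1–Construction4: 15 × 4 = 60
  Q2–Construction3: 95 × 2 = 190
  Q2–Construction4: 5 × 4 = 20
  Q3–Construction2: 25 × 2 = 50
  Q4–Construction1: 50 × 5 = 250
Total cost = 790.
Q4 ships 50 of its 95, leaving 45.

45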